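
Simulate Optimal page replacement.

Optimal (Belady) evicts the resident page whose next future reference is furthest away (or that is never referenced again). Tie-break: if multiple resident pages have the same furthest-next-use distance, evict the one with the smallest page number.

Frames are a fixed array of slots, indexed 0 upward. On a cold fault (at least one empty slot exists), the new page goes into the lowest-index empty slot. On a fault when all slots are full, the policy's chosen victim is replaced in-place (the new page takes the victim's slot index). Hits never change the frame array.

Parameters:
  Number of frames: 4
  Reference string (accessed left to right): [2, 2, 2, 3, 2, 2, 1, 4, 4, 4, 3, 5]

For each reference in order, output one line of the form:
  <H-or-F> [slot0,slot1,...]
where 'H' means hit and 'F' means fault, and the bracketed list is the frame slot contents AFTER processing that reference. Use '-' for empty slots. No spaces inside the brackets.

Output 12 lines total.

F [2,-,-,-]
H [2,-,-,-]
H [2,-,-,-]
F [2,3,-,-]
H [2,3,-,-]
H [2,3,-,-]
F [2,3,1,-]
F [2,3,1,4]
H [2,3,1,4]
H [2,3,1,4]
H [2,3,1,4]
F [2,3,5,4]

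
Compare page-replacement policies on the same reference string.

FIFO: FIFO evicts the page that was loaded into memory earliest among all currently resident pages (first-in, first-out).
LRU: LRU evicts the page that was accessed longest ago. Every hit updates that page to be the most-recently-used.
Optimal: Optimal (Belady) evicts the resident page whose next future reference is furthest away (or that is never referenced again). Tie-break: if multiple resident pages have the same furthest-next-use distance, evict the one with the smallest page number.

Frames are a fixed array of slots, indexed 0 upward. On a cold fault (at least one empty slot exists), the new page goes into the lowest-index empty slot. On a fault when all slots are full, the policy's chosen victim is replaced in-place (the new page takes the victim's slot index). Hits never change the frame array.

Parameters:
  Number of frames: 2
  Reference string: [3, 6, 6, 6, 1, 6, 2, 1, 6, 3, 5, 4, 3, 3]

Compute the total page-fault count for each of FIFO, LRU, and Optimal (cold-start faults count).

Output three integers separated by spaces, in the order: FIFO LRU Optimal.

Answer: 9 10 8

Derivation:
--- FIFO ---
  step 0: ref 3 -> FAULT, frames=[3,-] (faults so far: 1)
  step 1: ref 6 -> FAULT, frames=[3,6] (faults so far: 2)
  step 2: ref 6 -> HIT, frames=[3,6] (faults so far: 2)
  step 3: ref 6 -> HIT, frames=[3,6] (faults so far: 2)
  step 4: ref 1 -> FAULT, evict 3, frames=[1,6] (faults so far: 3)
  step 5: ref 6 -> HIT, frames=[1,6] (faults so far: 3)
  step 6: ref 2 -> FAULT, evict 6, frames=[1,2] (faults so far: 4)
  step 7: ref 1 -> HIT, frames=[1,2] (faults so far: 4)
  step 8: ref 6 -> FAULT, evict 1, frames=[6,2] (faults so far: 5)
  step 9: ref 3 -> FAULT, evict 2, frames=[6,3] (faults so far: 6)
  step 10: ref 5 -> FAULT, evict 6, frames=[5,3] (faults so far: 7)
  step 11: ref 4 -> FAULT, evict 3, frames=[5,4] (faults so far: 8)
  step 12: ref 3 -> FAULT, evict 5, frames=[3,4] (faults so far: 9)
  step 13: ref 3 -> HIT, frames=[3,4] (faults so far: 9)
  FIFO total faults: 9
--- LRU ---
  step 0: ref 3 -> FAULT, frames=[3,-] (faults so far: 1)
  step 1: ref 6 -> FAULT, frames=[3,6] (faults so far: 2)
  step 2: ref 6 -> HIT, frames=[3,6] (faults so far: 2)
  step 3: ref 6 -> HIT, frames=[3,6] (faults so far: 2)
  step 4: ref 1 -> FAULT, evict 3, frames=[1,6] (faults so far: 3)
  step 5: ref 6 -> HIT, frames=[1,6] (faults so far: 3)
  step 6: ref 2 -> FAULT, evict 1, frames=[2,6] (faults so far: 4)
  step 7: ref 1 -> FAULT, evict 6, frames=[2,1] (faults so far: 5)
  step 8: ref 6 -> FAULT, evict 2, frames=[6,1] (faults so far: 6)
  step 9: ref 3 -> FAULT, evict 1, frames=[6,3] (faults so far: 7)
  step 10: ref 5 -> FAULT, evict 6, frames=[5,3] (faults so far: 8)
  step 11: ref 4 -> FAULT, evict 3, frames=[5,4] (faults so far: 9)
  step 12: ref 3 -> FAULT, evict 5, frames=[3,4] (faults so far: 10)
  step 13: ref 3 -> HIT, frames=[3,4] (faults so far: 10)
  LRU total faults: 10
--- Optimal ---
  step 0: ref 3 -> FAULT, frames=[3,-] (faults so far: 1)
  step 1: ref 6 -> FAULT, frames=[3,6] (faults so far: 2)
  step 2: ref 6 -> HIT, frames=[3,6] (faults so far: 2)
  step 3: ref 6 -> HIT, frames=[3,6] (faults so far: 2)
  step 4: ref 1 -> FAULT, evict 3, frames=[1,6] (faults so far: 3)
  step 5: ref 6 -> HIT, frames=[1,6] (faults so far: 3)
  step 6: ref 2 -> FAULT, evict 6, frames=[1,2] (faults so far: 4)
  step 7: ref 1 -> HIT, frames=[1,2] (faults so far: 4)
  step 8: ref 6 -> FAULT, evict 1, frames=[6,2] (faults so far: 5)
  step 9: ref 3 -> FAULT, evict 2, frames=[6,3] (faults so far: 6)
  step 10: ref 5 -> FAULT, evict 6, frames=[5,3] (faults so far: 7)
  step 11: ref 4 -> FAULT, evict 5, frames=[4,3] (faults so far: 8)
  step 12: ref 3 -> HIT, frames=[4,3] (faults so far: 8)
  step 13: ref 3 -> HIT, frames=[4,3] (faults so far: 8)
  Optimal total faults: 8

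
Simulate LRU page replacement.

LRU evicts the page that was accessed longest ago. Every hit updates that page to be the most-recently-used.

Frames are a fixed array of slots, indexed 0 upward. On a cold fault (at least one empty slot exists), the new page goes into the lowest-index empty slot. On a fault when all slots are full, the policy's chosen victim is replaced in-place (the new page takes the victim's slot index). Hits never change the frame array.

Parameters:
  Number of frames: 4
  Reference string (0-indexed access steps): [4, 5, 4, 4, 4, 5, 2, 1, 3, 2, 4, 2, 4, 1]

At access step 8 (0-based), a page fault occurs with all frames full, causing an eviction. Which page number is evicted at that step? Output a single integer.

Answer: 4

Derivation:
Step 0: ref 4 -> FAULT, frames=[4,-,-,-]
Step 1: ref 5 -> FAULT, frames=[4,5,-,-]
Step 2: ref 4 -> HIT, frames=[4,5,-,-]
Step 3: ref 4 -> HIT, frames=[4,5,-,-]
Step 4: ref 4 -> HIT, frames=[4,5,-,-]
Step 5: ref 5 -> HIT, frames=[4,5,-,-]
Step 6: ref 2 -> FAULT, frames=[4,5,2,-]
Step 7: ref 1 -> FAULT, frames=[4,5,2,1]
Step 8: ref 3 -> FAULT, evict 4, frames=[3,5,2,1]
At step 8: evicted page 4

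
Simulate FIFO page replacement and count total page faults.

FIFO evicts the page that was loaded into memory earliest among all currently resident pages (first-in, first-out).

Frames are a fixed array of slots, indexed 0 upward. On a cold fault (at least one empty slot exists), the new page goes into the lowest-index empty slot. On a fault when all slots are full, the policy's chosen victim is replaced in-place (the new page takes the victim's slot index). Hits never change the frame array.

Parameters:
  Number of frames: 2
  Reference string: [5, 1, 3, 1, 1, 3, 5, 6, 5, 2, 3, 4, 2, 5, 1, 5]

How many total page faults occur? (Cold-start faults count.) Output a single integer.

Answer: 11

Derivation:
Step 0: ref 5 → FAULT, frames=[5,-]
Step 1: ref 1 → FAULT, frames=[5,1]
Step 2: ref 3 → FAULT (evict 5), frames=[3,1]
Step 3: ref 1 → HIT, frames=[3,1]
Step 4: ref 1 → HIT, frames=[3,1]
Step 5: ref 3 → HIT, frames=[3,1]
Step 6: ref 5 → FAULT (evict 1), frames=[3,5]
Step 7: ref 6 → FAULT (evict 3), frames=[6,5]
Step 8: ref 5 → HIT, frames=[6,5]
Step 9: ref 2 → FAULT (evict 5), frames=[6,2]
Step 10: ref 3 → FAULT (evict 6), frames=[3,2]
Step 11: ref 4 → FAULT (evict 2), frames=[3,4]
Step 12: ref 2 → FAULT (evict 3), frames=[2,4]
Step 13: ref 5 → FAULT (evict 4), frames=[2,5]
Step 14: ref 1 → FAULT (evict 2), frames=[1,5]
Step 15: ref 5 → HIT, frames=[1,5]
Total faults: 11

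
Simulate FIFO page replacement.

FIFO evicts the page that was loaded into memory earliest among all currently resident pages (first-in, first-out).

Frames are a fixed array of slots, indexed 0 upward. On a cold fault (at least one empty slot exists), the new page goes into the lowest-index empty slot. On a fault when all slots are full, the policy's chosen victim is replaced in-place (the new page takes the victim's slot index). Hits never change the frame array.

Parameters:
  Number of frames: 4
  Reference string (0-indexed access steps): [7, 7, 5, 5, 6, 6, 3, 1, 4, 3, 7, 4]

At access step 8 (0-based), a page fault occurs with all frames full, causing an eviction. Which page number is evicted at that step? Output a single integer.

Step 0: ref 7 -> FAULT, frames=[7,-,-,-]
Step 1: ref 7 -> HIT, frames=[7,-,-,-]
Step 2: ref 5 -> FAULT, frames=[7,5,-,-]
Step 3: ref 5 -> HIT, frames=[7,5,-,-]
Step 4: ref 6 -> FAULT, frames=[7,5,6,-]
Step 5: ref 6 -> HIT, frames=[7,5,6,-]
Step 6: ref 3 -> FAULT, frames=[7,5,6,3]
Step 7: ref 1 -> FAULT, evict 7, frames=[1,5,6,3]
Step 8: ref 4 -> FAULT, evict 5, frames=[1,4,6,3]
At step 8: evicted page 5

Answer: 5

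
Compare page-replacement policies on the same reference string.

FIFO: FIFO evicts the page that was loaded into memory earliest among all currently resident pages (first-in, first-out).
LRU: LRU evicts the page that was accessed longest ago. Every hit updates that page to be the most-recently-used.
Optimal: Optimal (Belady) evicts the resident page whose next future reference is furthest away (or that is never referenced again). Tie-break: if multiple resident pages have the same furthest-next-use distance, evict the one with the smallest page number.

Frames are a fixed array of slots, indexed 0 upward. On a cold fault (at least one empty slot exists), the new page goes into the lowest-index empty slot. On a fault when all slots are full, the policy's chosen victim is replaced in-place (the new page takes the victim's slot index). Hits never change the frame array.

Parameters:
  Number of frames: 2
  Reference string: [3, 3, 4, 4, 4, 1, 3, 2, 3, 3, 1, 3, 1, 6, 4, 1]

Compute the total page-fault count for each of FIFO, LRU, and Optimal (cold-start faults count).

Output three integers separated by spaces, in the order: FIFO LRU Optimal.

--- FIFO ---
  step 0: ref 3 -> FAULT, frames=[3,-] (faults so far: 1)
  step 1: ref 3 -> HIT, frames=[3,-] (faults so far: 1)
  step 2: ref 4 -> FAULT, frames=[3,4] (faults so far: 2)
  step 3: ref 4 -> HIT, frames=[3,4] (faults so far: 2)
  step 4: ref 4 -> HIT, frames=[3,4] (faults so far: 2)
  step 5: ref 1 -> FAULT, evict 3, frames=[1,4] (faults so far: 3)
  step 6: ref 3 -> FAULT, evict 4, frames=[1,3] (faults so far: 4)
  step 7: ref 2 -> FAULT, evict 1, frames=[2,3] (faults so far: 5)
  step 8: ref 3 -> HIT, frames=[2,3] (faults so far: 5)
  step 9: ref 3 -> HIT, frames=[2,3] (faults so far: 5)
  step 10: ref 1 -> FAULT, evict 3, frames=[2,1] (faults so far: 6)
  step 11: ref 3 -> FAULT, evict 2, frames=[3,1] (faults so far: 7)
  step 12: ref 1 -> HIT, frames=[3,1] (faults so far: 7)
  step 13: ref 6 -> FAULT, evict 1, frames=[3,6] (faults so far: 8)
  step 14: ref 4 -> FAULT, evict 3, frames=[4,6] (faults so far: 9)
  step 15: ref 1 -> FAULT, evict 6, frames=[4,1] (faults so far: 10)
  FIFO total faults: 10
--- LRU ---
  step 0: ref 3 -> FAULT, frames=[3,-] (faults so far: 1)
  step 1: ref 3 -> HIT, frames=[3,-] (faults so far: 1)
  step 2: ref 4 -> FAULT, frames=[3,4] (faults so far: 2)
  step 3: ref 4 -> HIT, frames=[3,4] (faults so far: 2)
  step 4: ref 4 -> HIT, frames=[3,4] (faults so far: 2)
  step 5: ref 1 -> FAULT, evict 3, frames=[1,4] (faults so far: 3)
  step 6: ref 3 -> FAULT, evict 4, frames=[1,3] (faults so far: 4)
  step 7: ref 2 -> FAULT, evict 1, frames=[2,3] (faults so far: 5)
  step 8: ref 3 -> HIT, frames=[2,3] (faults so far: 5)
  step 9: ref 3 -> HIT, frames=[2,3] (faults so far: 5)
  step 10: ref 1 -> FAULT, evict 2, frames=[1,3] (faults so far: 6)
  step 11: ref 3 -> HIT, frames=[1,3] (faults so far: 6)
  step 12: ref 1 -> HIT, frames=[1,3] (faults so far: 6)
  step 13: ref 6 -> FAULT, evict 3, frames=[1,6] (faults so far: 7)
  step 14: ref 4 -> FAULT, evict 1, frames=[4,6] (faults so far: 8)
  step 15: ref 1 -> FAULT, evict 6, frames=[4,1] (faults so far: 9)
  LRU total faults: 9
--- Optimal ---
  step 0: ref 3 -> FAULT, frames=[3,-] (faults so far: 1)
  step 1: ref 3 -> HIT, frames=[3,-] (faults so far: 1)
  step 2: ref 4 -> FAULT, frames=[3,4] (faults so far: 2)
  step 3: ref 4 -> HIT, frames=[3,4] (faults so far: 2)
  step 4: ref 4 -> HIT, frames=[3,4] (faults so far: 2)
  step 5: ref 1 -> FAULT, evict 4, frames=[3,1] (faults so far: 3)
  step 6: ref 3 -> HIT, frames=[3,1] (faults so far: 3)
  step 7: ref 2 -> FAULT, evict 1, frames=[3,2] (faults so far: 4)
  step 8: ref 3 -> HIT, frames=[3,2] (faults so far: 4)
  step 9: ref 3 -> HIT, frames=[3,2] (faults so far: 4)
  step 10: ref 1 -> FAULT, evict 2, frames=[3,1] (faults so far: 5)
  step 11: ref 3 -> HIT, frames=[3,1] (faults so far: 5)
  step 12: ref 1 -> HIT, frames=[3,1] (faults so far: 5)
  step 13: ref 6 -> FAULT, evict 3, frames=[6,1] (faults so far: 6)
  step 14: ref 4 -> FAULT, evict 6, frames=[4,1] (faults so far: 7)
  step 15: ref 1 -> HIT, frames=[4,1] (faults so far: 7)
  Optimal total faults: 7

Answer: 10 9 7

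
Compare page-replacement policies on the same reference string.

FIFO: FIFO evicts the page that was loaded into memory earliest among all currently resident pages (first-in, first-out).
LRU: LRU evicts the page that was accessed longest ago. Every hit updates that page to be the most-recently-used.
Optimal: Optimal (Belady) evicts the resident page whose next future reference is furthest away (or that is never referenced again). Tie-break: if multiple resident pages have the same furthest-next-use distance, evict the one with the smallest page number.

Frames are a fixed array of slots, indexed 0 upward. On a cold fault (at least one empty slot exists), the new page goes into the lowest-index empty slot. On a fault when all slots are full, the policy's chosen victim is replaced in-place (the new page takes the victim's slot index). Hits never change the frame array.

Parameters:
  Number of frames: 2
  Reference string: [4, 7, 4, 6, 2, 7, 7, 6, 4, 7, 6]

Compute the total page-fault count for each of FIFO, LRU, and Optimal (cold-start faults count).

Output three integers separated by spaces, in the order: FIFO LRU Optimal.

Answer: 9 9 7

Derivation:
--- FIFO ---
  step 0: ref 4 -> FAULT, frames=[4,-] (faults so far: 1)
  step 1: ref 7 -> FAULT, frames=[4,7] (faults so far: 2)
  step 2: ref 4 -> HIT, frames=[4,7] (faults so far: 2)
  step 3: ref 6 -> FAULT, evict 4, frames=[6,7] (faults so far: 3)
  step 4: ref 2 -> FAULT, evict 7, frames=[6,2] (faults so far: 4)
  step 5: ref 7 -> FAULT, evict 6, frames=[7,2] (faults so far: 5)
  step 6: ref 7 -> HIT, frames=[7,2] (faults so far: 5)
  step 7: ref 6 -> FAULT, evict 2, frames=[7,6] (faults so far: 6)
  step 8: ref 4 -> FAULT, evict 7, frames=[4,6] (faults so far: 7)
  step 9: ref 7 -> FAULT, evict 6, frames=[4,7] (faults so far: 8)
  step 10: ref 6 -> FAULT, evict 4, frames=[6,7] (faults so far: 9)
  FIFO total faults: 9
--- LRU ---
  step 0: ref 4 -> FAULT, frames=[4,-] (faults so far: 1)
  step 1: ref 7 -> FAULT, frames=[4,7] (faults so far: 2)
  step 2: ref 4 -> HIT, frames=[4,7] (faults so far: 2)
  step 3: ref 6 -> FAULT, evict 7, frames=[4,6] (faults so far: 3)
  step 4: ref 2 -> FAULT, evict 4, frames=[2,6] (faults so far: 4)
  step 5: ref 7 -> FAULT, evict 6, frames=[2,7] (faults so far: 5)
  step 6: ref 7 -> HIT, frames=[2,7] (faults so far: 5)
  step 7: ref 6 -> FAULT, evict 2, frames=[6,7] (faults so far: 6)
  step 8: ref 4 -> FAULT, evict 7, frames=[6,4] (faults so far: 7)
  step 9: ref 7 -> FAULT, evict 6, frames=[7,4] (faults so far: 8)
  step 10: ref 6 -> FAULT, evict 4, frames=[7,6] (faults so far: 9)
  LRU total faults: 9
--- Optimal ---
  step 0: ref 4 -> FAULT, frames=[4,-] (faults so far: 1)
  step 1: ref 7 -> FAULT, frames=[4,7] (faults so far: 2)
  step 2: ref 4 -> HIT, frames=[4,7] (faults so far: 2)
  step 3: ref 6 -> FAULT, evict 4, frames=[6,7] (faults so far: 3)
  step 4: ref 2 -> FAULT, evict 6, frames=[2,7] (faults so far: 4)
  step 5: ref 7 -> HIT, frames=[2,7] (faults so far: 4)
  step 6: ref 7 -> HIT, frames=[2,7] (faults so far: 4)
  step 7: ref 6 -> FAULT, evict 2, frames=[6,7] (faults so far: 5)
  step 8: ref 4 -> FAULT, evict 6, frames=[4,7] (faults so far: 6)
  step 9: ref 7 -> HIT, frames=[4,7] (faults so far: 6)
  step 10: ref 6 -> FAULT, evict 4, frames=[6,7] (faults so far: 7)
  Optimal total faults: 7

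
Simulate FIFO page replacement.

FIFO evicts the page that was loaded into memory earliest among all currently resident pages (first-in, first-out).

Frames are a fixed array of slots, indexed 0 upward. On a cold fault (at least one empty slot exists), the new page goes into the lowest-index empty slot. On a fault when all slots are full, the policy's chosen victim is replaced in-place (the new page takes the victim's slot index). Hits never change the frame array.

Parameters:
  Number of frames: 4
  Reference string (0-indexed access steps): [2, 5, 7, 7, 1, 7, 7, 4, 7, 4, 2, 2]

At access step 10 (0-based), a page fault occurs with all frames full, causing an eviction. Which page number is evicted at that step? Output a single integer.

Step 0: ref 2 -> FAULT, frames=[2,-,-,-]
Step 1: ref 5 -> FAULT, frames=[2,5,-,-]
Step 2: ref 7 -> FAULT, frames=[2,5,7,-]
Step 3: ref 7 -> HIT, frames=[2,5,7,-]
Step 4: ref 1 -> FAULT, frames=[2,5,7,1]
Step 5: ref 7 -> HIT, frames=[2,5,7,1]
Step 6: ref 7 -> HIT, frames=[2,5,7,1]
Step 7: ref 4 -> FAULT, evict 2, frames=[4,5,7,1]
Step 8: ref 7 -> HIT, frames=[4,5,7,1]
Step 9: ref 4 -> HIT, frames=[4,5,7,1]
Step 10: ref 2 -> FAULT, evict 5, frames=[4,2,7,1]
At step 10: evicted page 5

Answer: 5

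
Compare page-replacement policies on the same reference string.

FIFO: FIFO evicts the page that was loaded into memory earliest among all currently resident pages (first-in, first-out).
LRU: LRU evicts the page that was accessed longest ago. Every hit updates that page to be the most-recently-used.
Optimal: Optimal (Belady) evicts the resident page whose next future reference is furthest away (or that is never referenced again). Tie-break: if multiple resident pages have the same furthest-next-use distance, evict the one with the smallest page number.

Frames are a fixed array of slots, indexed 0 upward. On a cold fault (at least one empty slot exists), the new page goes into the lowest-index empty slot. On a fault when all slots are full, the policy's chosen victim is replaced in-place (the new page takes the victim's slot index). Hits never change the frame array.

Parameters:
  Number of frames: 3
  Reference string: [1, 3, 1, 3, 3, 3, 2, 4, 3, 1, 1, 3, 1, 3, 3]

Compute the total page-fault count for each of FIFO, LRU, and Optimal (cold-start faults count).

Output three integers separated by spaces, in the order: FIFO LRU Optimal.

Answer: 6 5 4

Derivation:
--- FIFO ---
  step 0: ref 1 -> FAULT, frames=[1,-,-] (faults so far: 1)
  step 1: ref 3 -> FAULT, frames=[1,3,-] (faults so far: 2)
  step 2: ref 1 -> HIT, frames=[1,3,-] (faults so far: 2)
  step 3: ref 3 -> HIT, frames=[1,3,-] (faults so far: 2)
  step 4: ref 3 -> HIT, frames=[1,3,-] (faults so far: 2)
  step 5: ref 3 -> HIT, frames=[1,3,-] (faults so far: 2)
  step 6: ref 2 -> FAULT, frames=[1,3,2] (faults so far: 3)
  step 7: ref 4 -> FAULT, evict 1, frames=[4,3,2] (faults so far: 4)
  step 8: ref 3 -> HIT, frames=[4,3,2] (faults so far: 4)
  step 9: ref 1 -> FAULT, evict 3, frames=[4,1,2] (faults so far: 5)
  step 10: ref 1 -> HIT, frames=[4,1,2] (faults so far: 5)
  step 11: ref 3 -> FAULT, evict 2, frames=[4,1,3] (faults so far: 6)
  step 12: ref 1 -> HIT, frames=[4,1,3] (faults so far: 6)
  step 13: ref 3 -> HIT, frames=[4,1,3] (faults so far: 6)
  step 14: ref 3 -> HIT, frames=[4,1,3] (faults so far: 6)
  FIFO total faults: 6
--- LRU ---
  step 0: ref 1 -> FAULT, frames=[1,-,-] (faults so far: 1)
  step 1: ref 3 -> FAULT, frames=[1,3,-] (faults so far: 2)
  step 2: ref 1 -> HIT, frames=[1,3,-] (faults so far: 2)
  step 3: ref 3 -> HIT, frames=[1,3,-] (faults so far: 2)
  step 4: ref 3 -> HIT, frames=[1,3,-] (faults so far: 2)
  step 5: ref 3 -> HIT, frames=[1,3,-] (faults so far: 2)
  step 6: ref 2 -> FAULT, frames=[1,3,2] (faults so far: 3)
  step 7: ref 4 -> FAULT, evict 1, frames=[4,3,2] (faults so far: 4)
  step 8: ref 3 -> HIT, frames=[4,3,2] (faults so far: 4)
  step 9: ref 1 -> FAULT, evict 2, frames=[4,3,1] (faults so far: 5)
  step 10: ref 1 -> HIT, frames=[4,3,1] (faults so far: 5)
  step 11: ref 3 -> HIT, frames=[4,3,1] (faults so far: 5)
  step 12: ref 1 -> HIT, frames=[4,3,1] (faults so far: 5)
  step 13: ref 3 -> HIT, frames=[4,3,1] (faults so far: 5)
  step 14: ref 3 -> HIT, frames=[4,3,1] (faults so far: 5)
  LRU total faults: 5
--- Optimal ---
  step 0: ref 1 -> FAULT, frames=[1,-,-] (faults so far: 1)
  step 1: ref 3 -> FAULT, frames=[1,3,-] (faults so far: 2)
  step 2: ref 1 -> HIT, frames=[1,3,-] (faults so far: 2)
  step 3: ref 3 -> HIT, frames=[1,3,-] (faults so far: 2)
  step 4: ref 3 -> HIT, frames=[1,3,-] (faults so far: 2)
  step 5: ref 3 -> HIT, frames=[1,3,-] (faults so far: 2)
  step 6: ref 2 -> FAULT, frames=[1,3,2] (faults so far: 3)
  step 7: ref 4 -> FAULT, evict 2, frames=[1,3,4] (faults so far: 4)
  step 8: ref 3 -> HIT, frames=[1,3,4] (faults so far: 4)
  step 9: ref 1 -> HIT, frames=[1,3,4] (faults so far: 4)
  step 10: ref 1 -> HIT, frames=[1,3,4] (faults so far: 4)
  step 11: ref 3 -> HIT, frames=[1,3,4] (faults so far: 4)
  step 12: ref 1 -> HIT, frames=[1,3,4] (faults so far: 4)
  step 13: ref 3 -> HIT, frames=[1,3,4] (faults so far: 4)
  step 14: ref 3 -> HIT, frames=[1,3,4] (faults so far: 4)
  Optimal total faults: 4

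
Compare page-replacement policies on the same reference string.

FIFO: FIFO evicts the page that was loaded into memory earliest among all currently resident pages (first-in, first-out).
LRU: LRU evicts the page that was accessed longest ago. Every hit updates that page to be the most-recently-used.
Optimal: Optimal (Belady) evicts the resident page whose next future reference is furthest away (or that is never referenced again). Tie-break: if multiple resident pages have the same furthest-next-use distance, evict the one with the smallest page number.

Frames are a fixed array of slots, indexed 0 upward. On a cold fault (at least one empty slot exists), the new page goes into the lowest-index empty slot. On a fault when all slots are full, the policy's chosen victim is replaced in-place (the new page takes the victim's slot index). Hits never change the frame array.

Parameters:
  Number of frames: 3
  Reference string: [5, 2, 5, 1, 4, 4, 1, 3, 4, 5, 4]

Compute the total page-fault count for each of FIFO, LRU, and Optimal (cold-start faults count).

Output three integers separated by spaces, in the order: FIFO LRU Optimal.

Answer: 6 6 5

Derivation:
--- FIFO ---
  step 0: ref 5 -> FAULT, frames=[5,-,-] (faults so far: 1)
  step 1: ref 2 -> FAULT, frames=[5,2,-] (faults so far: 2)
  step 2: ref 5 -> HIT, frames=[5,2,-] (faults so far: 2)
  step 3: ref 1 -> FAULT, frames=[5,2,1] (faults so far: 3)
  step 4: ref 4 -> FAULT, evict 5, frames=[4,2,1] (faults so far: 4)
  step 5: ref 4 -> HIT, frames=[4,2,1] (faults so far: 4)
  step 6: ref 1 -> HIT, frames=[4,2,1] (faults so far: 4)
  step 7: ref 3 -> FAULT, evict 2, frames=[4,3,1] (faults so far: 5)
  step 8: ref 4 -> HIT, frames=[4,3,1] (faults so far: 5)
  step 9: ref 5 -> FAULT, evict 1, frames=[4,3,5] (faults so far: 6)
  step 10: ref 4 -> HIT, frames=[4,3,5] (faults so far: 6)
  FIFO total faults: 6
--- LRU ---
  step 0: ref 5 -> FAULT, frames=[5,-,-] (faults so far: 1)
  step 1: ref 2 -> FAULT, frames=[5,2,-] (faults so far: 2)
  step 2: ref 5 -> HIT, frames=[5,2,-] (faults so far: 2)
  step 3: ref 1 -> FAULT, frames=[5,2,1] (faults so far: 3)
  step 4: ref 4 -> FAULT, evict 2, frames=[5,4,1] (faults so far: 4)
  step 5: ref 4 -> HIT, frames=[5,4,1] (faults so far: 4)
  step 6: ref 1 -> HIT, frames=[5,4,1] (faults so far: 4)
  step 7: ref 3 -> FAULT, evict 5, frames=[3,4,1] (faults so far: 5)
  step 8: ref 4 -> HIT, frames=[3,4,1] (faults so far: 5)
  step 9: ref 5 -> FAULT, evict 1, frames=[3,4,5] (faults so far: 6)
  step 10: ref 4 -> HIT, frames=[3,4,5] (faults so far: 6)
  LRU total faults: 6
--- Optimal ---
  step 0: ref 5 -> FAULT, frames=[5,-,-] (faults so far: 1)
  step 1: ref 2 -> FAULT, frames=[5,2,-] (faults so far: 2)
  step 2: ref 5 -> HIT, frames=[5,2,-] (faults so far: 2)
  step 3: ref 1 -> FAULT, frames=[5,2,1] (faults so far: 3)
  step 4: ref 4 -> FAULT, evict 2, frames=[5,4,1] (faults so far: 4)
  step 5: ref 4 -> HIT, frames=[5,4,1] (faults so far: 4)
  step 6: ref 1 -> HIT, frames=[5,4,1] (faults so far: 4)
  step 7: ref 3 -> FAULT, evict 1, frames=[5,4,3] (faults so far: 5)
  step 8: ref 4 -> HIT, frames=[5,4,3] (faults so far: 5)
  step 9: ref 5 -> HIT, frames=[5,4,3] (faults so far: 5)
  step 10: ref 4 -> HIT, frames=[5,4,3] (faults so far: 5)
  Optimal total faults: 5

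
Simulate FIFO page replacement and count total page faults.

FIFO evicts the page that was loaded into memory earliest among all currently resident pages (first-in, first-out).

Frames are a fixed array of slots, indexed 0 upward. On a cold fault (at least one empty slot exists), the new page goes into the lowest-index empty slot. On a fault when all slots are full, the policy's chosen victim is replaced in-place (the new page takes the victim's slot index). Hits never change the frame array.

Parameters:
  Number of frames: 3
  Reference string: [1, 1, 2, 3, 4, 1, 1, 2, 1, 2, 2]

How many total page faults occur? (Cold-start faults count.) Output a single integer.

Answer: 6

Derivation:
Step 0: ref 1 → FAULT, frames=[1,-,-]
Step 1: ref 1 → HIT, frames=[1,-,-]
Step 2: ref 2 → FAULT, frames=[1,2,-]
Step 3: ref 3 → FAULT, frames=[1,2,3]
Step 4: ref 4 → FAULT (evict 1), frames=[4,2,3]
Step 5: ref 1 → FAULT (evict 2), frames=[4,1,3]
Step 6: ref 1 → HIT, frames=[4,1,3]
Step 7: ref 2 → FAULT (evict 3), frames=[4,1,2]
Step 8: ref 1 → HIT, frames=[4,1,2]
Step 9: ref 2 → HIT, frames=[4,1,2]
Step 10: ref 2 → HIT, frames=[4,1,2]
Total faults: 6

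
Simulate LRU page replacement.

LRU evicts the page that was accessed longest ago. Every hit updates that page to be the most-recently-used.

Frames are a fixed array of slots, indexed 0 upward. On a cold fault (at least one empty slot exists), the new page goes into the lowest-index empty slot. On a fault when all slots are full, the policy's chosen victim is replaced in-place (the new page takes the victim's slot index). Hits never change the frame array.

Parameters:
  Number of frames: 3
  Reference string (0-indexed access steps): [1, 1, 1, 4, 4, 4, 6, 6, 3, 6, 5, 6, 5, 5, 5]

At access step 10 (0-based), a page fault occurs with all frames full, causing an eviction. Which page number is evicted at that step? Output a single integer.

Step 0: ref 1 -> FAULT, frames=[1,-,-]
Step 1: ref 1 -> HIT, frames=[1,-,-]
Step 2: ref 1 -> HIT, frames=[1,-,-]
Step 3: ref 4 -> FAULT, frames=[1,4,-]
Step 4: ref 4 -> HIT, frames=[1,4,-]
Step 5: ref 4 -> HIT, frames=[1,4,-]
Step 6: ref 6 -> FAULT, frames=[1,4,6]
Step 7: ref 6 -> HIT, frames=[1,4,6]
Step 8: ref 3 -> FAULT, evict 1, frames=[3,4,6]
Step 9: ref 6 -> HIT, frames=[3,4,6]
Step 10: ref 5 -> FAULT, evict 4, frames=[3,5,6]
At step 10: evicted page 4

Answer: 4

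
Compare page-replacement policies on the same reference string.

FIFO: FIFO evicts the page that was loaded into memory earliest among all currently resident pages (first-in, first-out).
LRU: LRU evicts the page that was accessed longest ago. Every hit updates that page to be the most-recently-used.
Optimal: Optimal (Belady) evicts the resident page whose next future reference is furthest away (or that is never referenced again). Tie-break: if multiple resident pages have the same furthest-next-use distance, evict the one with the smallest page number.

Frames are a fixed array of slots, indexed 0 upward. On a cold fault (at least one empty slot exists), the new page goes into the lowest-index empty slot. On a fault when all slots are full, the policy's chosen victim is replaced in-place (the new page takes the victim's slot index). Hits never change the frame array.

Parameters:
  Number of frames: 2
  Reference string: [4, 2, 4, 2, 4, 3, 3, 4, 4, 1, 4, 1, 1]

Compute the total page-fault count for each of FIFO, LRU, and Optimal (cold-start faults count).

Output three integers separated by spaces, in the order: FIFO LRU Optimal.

--- FIFO ---
  step 0: ref 4 -> FAULT, frames=[4,-] (faults so far: 1)
  step 1: ref 2 -> FAULT, frames=[4,2] (faults so far: 2)
  step 2: ref 4 -> HIT, frames=[4,2] (faults so far: 2)
  step 3: ref 2 -> HIT, frames=[4,2] (faults so far: 2)
  step 4: ref 4 -> HIT, frames=[4,2] (faults so far: 2)
  step 5: ref 3 -> FAULT, evict 4, frames=[3,2] (faults so far: 3)
  step 6: ref 3 -> HIT, frames=[3,2] (faults so far: 3)
  step 7: ref 4 -> FAULT, evict 2, frames=[3,4] (faults so far: 4)
  step 8: ref 4 -> HIT, frames=[3,4] (faults so far: 4)
  step 9: ref 1 -> FAULT, evict 3, frames=[1,4] (faults so far: 5)
  step 10: ref 4 -> HIT, frames=[1,4] (faults so far: 5)
  step 11: ref 1 -> HIT, frames=[1,4] (faults so far: 5)
  step 12: ref 1 -> HIT, frames=[1,4] (faults so far: 5)
  FIFO total faults: 5
--- LRU ---
  step 0: ref 4 -> FAULT, frames=[4,-] (faults so far: 1)
  step 1: ref 2 -> FAULT, frames=[4,2] (faults so far: 2)
  step 2: ref 4 -> HIT, frames=[4,2] (faults so far: 2)
  step 3: ref 2 -> HIT, frames=[4,2] (faults so far: 2)
  step 4: ref 4 -> HIT, frames=[4,2] (faults so far: 2)
  step 5: ref 3 -> FAULT, evict 2, frames=[4,3] (faults so far: 3)
  step 6: ref 3 -> HIT, frames=[4,3] (faults so far: 3)
  step 7: ref 4 -> HIT, frames=[4,3] (faults so far: 3)
  step 8: ref 4 -> HIT, frames=[4,3] (faults so far: 3)
  step 9: ref 1 -> FAULT, evict 3, frames=[4,1] (faults so far: 4)
  step 10: ref 4 -> HIT, frames=[4,1] (faults so far: 4)
  step 11: ref 1 -> HIT, frames=[4,1] (faults so far: 4)
  step 12: ref 1 -> HIT, frames=[4,1] (faults so far: 4)
  LRU total faults: 4
--- Optimal ---
  step 0: ref 4 -> FAULT, frames=[4,-] (faults so far: 1)
  step 1: ref 2 -> FAULT, frames=[4,2] (faults so far: 2)
  step 2: ref 4 -> HIT, frames=[4,2] (faults so far: 2)
  step 3: ref 2 -> HIT, frames=[4,2] (faults so far: 2)
  step 4: ref 4 -> HIT, frames=[4,2] (faults so far: 2)
  step 5: ref 3 -> FAULT, evict 2, frames=[4,3] (faults so far: 3)
  step 6: ref 3 -> HIT, frames=[4,3] (faults so far: 3)
  step 7: ref 4 -> HIT, frames=[4,3] (faults so far: 3)
  step 8: ref 4 -> HIT, frames=[4,3] (faults so far: 3)
  step 9: ref 1 -> FAULT, evict 3, frames=[4,1] (faults so far: 4)
  step 10: ref 4 -> HIT, frames=[4,1] (faults so far: 4)
  step 11: ref 1 -> HIT, frames=[4,1] (faults so far: 4)
  step 12: ref 1 -> HIT, frames=[4,1] (faults so far: 4)
  Optimal total faults: 4

Answer: 5 4 4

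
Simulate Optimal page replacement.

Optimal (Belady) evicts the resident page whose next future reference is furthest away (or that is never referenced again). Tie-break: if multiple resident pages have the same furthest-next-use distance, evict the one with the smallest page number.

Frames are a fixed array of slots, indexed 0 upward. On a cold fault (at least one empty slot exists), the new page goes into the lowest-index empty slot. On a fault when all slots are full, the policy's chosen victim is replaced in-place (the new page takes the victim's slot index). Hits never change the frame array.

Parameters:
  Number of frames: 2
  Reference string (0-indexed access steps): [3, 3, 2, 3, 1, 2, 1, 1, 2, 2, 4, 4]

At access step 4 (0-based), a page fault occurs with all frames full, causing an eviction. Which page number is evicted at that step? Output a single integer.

Answer: 3

Derivation:
Step 0: ref 3 -> FAULT, frames=[3,-]
Step 1: ref 3 -> HIT, frames=[3,-]
Step 2: ref 2 -> FAULT, frames=[3,2]
Step 3: ref 3 -> HIT, frames=[3,2]
Step 4: ref 1 -> FAULT, evict 3, frames=[1,2]
At step 4: evicted page 3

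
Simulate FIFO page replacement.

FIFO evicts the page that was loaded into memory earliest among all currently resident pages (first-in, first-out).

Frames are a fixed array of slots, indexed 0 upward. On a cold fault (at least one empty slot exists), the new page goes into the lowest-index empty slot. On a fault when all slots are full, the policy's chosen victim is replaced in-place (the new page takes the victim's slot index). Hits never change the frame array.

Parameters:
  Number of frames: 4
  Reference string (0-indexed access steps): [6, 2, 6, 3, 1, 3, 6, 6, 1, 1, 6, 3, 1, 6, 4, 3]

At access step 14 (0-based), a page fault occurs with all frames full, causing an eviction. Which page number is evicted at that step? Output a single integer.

Step 0: ref 6 -> FAULT, frames=[6,-,-,-]
Step 1: ref 2 -> FAULT, frames=[6,2,-,-]
Step 2: ref 6 -> HIT, frames=[6,2,-,-]
Step 3: ref 3 -> FAULT, frames=[6,2,3,-]
Step 4: ref 1 -> FAULT, frames=[6,2,3,1]
Step 5: ref 3 -> HIT, frames=[6,2,3,1]
Step 6: ref 6 -> HIT, frames=[6,2,3,1]
Step 7: ref 6 -> HIT, frames=[6,2,3,1]
Step 8: ref 1 -> HIT, frames=[6,2,3,1]
Step 9: ref 1 -> HIT, frames=[6,2,3,1]
Step 10: ref 6 -> HIT, frames=[6,2,3,1]
Step 11: ref 3 -> HIT, frames=[6,2,3,1]
Step 12: ref 1 -> HIT, frames=[6,2,3,1]
Step 13: ref 6 -> HIT, frames=[6,2,3,1]
Step 14: ref 4 -> FAULT, evict 6, frames=[4,2,3,1]
At step 14: evicted page 6

Answer: 6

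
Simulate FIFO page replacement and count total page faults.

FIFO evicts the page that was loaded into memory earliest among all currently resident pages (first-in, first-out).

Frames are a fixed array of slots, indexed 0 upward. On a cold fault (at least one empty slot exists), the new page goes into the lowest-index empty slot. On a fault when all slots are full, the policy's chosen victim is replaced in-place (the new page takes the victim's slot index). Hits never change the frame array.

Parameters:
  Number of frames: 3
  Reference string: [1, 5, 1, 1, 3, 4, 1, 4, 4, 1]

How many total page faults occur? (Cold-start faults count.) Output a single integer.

Step 0: ref 1 → FAULT, frames=[1,-,-]
Step 1: ref 5 → FAULT, frames=[1,5,-]
Step 2: ref 1 → HIT, frames=[1,5,-]
Step 3: ref 1 → HIT, frames=[1,5,-]
Step 4: ref 3 → FAULT, frames=[1,5,3]
Step 5: ref 4 → FAULT (evict 1), frames=[4,5,3]
Step 6: ref 1 → FAULT (evict 5), frames=[4,1,3]
Step 7: ref 4 → HIT, frames=[4,1,3]
Step 8: ref 4 → HIT, frames=[4,1,3]
Step 9: ref 1 → HIT, frames=[4,1,3]
Total faults: 5

Answer: 5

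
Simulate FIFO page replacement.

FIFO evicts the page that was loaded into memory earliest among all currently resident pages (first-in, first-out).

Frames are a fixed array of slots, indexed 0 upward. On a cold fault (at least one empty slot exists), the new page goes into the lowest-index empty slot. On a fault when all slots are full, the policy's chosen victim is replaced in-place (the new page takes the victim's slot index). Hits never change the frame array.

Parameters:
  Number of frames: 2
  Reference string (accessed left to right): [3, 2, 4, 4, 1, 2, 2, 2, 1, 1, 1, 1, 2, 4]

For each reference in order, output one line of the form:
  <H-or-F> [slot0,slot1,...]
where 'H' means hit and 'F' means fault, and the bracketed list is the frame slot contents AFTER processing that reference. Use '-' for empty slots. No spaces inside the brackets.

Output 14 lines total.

F [3,-]
F [3,2]
F [4,2]
H [4,2]
F [4,1]
F [2,1]
H [2,1]
H [2,1]
H [2,1]
H [2,1]
H [2,1]
H [2,1]
H [2,1]
F [2,4]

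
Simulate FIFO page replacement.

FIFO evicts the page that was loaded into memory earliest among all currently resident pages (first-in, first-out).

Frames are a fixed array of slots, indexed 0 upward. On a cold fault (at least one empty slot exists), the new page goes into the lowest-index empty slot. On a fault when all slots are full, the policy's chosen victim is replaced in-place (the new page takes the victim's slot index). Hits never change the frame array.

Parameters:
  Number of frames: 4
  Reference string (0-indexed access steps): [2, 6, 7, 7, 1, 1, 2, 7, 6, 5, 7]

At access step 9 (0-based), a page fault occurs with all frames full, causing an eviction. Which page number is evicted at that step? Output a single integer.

Step 0: ref 2 -> FAULT, frames=[2,-,-,-]
Step 1: ref 6 -> FAULT, frames=[2,6,-,-]
Step 2: ref 7 -> FAULT, frames=[2,6,7,-]
Step 3: ref 7 -> HIT, frames=[2,6,7,-]
Step 4: ref 1 -> FAULT, frames=[2,6,7,1]
Step 5: ref 1 -> HIT, frames=[2,6,7,1]
Step 6: ref 2 -> HIT, frames=[2,6,7,1]
Step 7: ref 7 -> HIT, frames=[2,6,7,1]
Step 8: ref 6 -> HIT, frames=[2,6,7,1]
Step 9: ref 5 -> FAULT, evict 2, frames=[5,6,7,1]
At step 9: evicted page 2

Answer: 2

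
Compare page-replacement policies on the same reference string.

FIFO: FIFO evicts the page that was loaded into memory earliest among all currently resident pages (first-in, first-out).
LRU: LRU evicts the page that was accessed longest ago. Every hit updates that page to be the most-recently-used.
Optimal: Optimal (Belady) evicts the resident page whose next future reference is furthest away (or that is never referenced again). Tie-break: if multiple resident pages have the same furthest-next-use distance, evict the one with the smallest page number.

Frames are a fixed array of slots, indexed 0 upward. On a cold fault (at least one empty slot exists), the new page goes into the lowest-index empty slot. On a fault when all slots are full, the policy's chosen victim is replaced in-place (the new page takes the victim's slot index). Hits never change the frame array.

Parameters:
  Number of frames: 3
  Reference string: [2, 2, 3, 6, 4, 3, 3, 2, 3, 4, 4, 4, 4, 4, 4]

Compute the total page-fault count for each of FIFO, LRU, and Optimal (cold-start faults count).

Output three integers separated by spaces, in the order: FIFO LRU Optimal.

--- FIFO ---
  step 0: ref 2 -> FAULT, frames=[2,-,-] (faults so far: 1)
  step 1: ref 2 -> HIT, frames=[2,-,-] (faults so far: 1)
  step 2: ref 3 -> FAULT, frames=[2,3,-] (faults so far: 2)
  step 3: ref 6 -> FAULT, frames=[2,3,6] (faults so far: 3)
  step 4: ref 4 -> FAULT, evict 2, frames=[4,3,6] (faults so far: 4)
  step 5: ref 3 -> HIT, frames=[4,3,6] (faults so far: 4)
  step 6: ref 3 -> HIT, frames=[4,3,6] (faults so far: 4)
  step 7: ref 2 -> FAULT, evict 3, frames=[4,2,6] (faults so far: 5)
  step 8: ref 3 -> FAULT, evict 6, frames=[4,2,3] (faults so far: 6)
  step 9: ref 4 -> HIT, frames=[4,2,3] (faults so far: 6)
  step 10: ref 4 -> HIT, frames=[4,2,3] (faults so far: 6)
  step 11: ref 4 -> HIT, frames=[4,2,3] (faults so far: 6)
  step 12: ref 4 -> HIT, frames=[4,2,3] (faults so far: 6)
  step 13: ref 4 -> HIT, frames=[4,2,3] (faults so far: 6)
  step 14: ref 4 -> HIT, frames=[4,2,3] (faults so far: 6)
  FIFO total faults: 6
--- LRU ---
  step 0: ref 2 -> FAULT, frames=[2,-,-] (faults so far: 1)
  step 1: ref 2 -> HIT, frames=[2,-,-] (faults so far: 1)
  step 2: ref 3 -> FAULT, frames=[2,3,-] (faults so far: 2)
  step 3: ref 6 -> FAULT, frames=[2,3,6] (faults so far: 3)
  step 4: ref 4 -> FAULT, evict 2, frames=[4,3,6] (faults so far: 4)
  step 5: ref 3 -> HIT, frames=[4,3,6] (faults so far: 4)
  step 6: ref 3 -> HIT, frames=[4,3,6] (faults so far: 4)
  step 7: ref 2 -> FAULT, evict 6, frames=[4,3,2] (faults so far: 5)
  step 8: ref 3 -> HIT, frames=[4,3,2] (faults so far: 5)
  step 9: ref 4 -> HIT, frames=[4,3,2] (faults so far: 5)
  step 10: ref 4 -> HIT, frames=[4,3,2] (faults so far: 5)
  step 11: ref 4 -> HIT, frames=[4,3,2] (faults so far: 5)
  step 12: ref 4 -> HIT, frames=[4,3,2] (faults so far: 5)
  step 13: ref 4 -> HIT, frames=[4,3,2] (faults so far: 5)
  step 14: ref 4 -> HIT, frames=[4,3,2] (faults so far: 5)
  LRU total faults: 5
--- Optimal ---
  step 0: ref 2 -> FAULT, frames=[2,-,-] (faults so far: 1)
  step 1: ref 2 -> HIT, frames=[2,-,-] (faults so far: 1)
  step 2: ref 3 -> FAULT, frames=[2,3,-] (faults so far: 2)
  step 3: ref 6 -> FAULT, frames=[2,3,6] (faults so far: 3)
  step 4: ref 4 -> FAULT, evict 6, frames=[2,3,4] (faults so far: 4)
  step 5: ref 3 -> HIT, frames=[2,3,4] (faults so far: 4)
  step 6: ref 3 -> HIT, frames=[2,3,4] (faults so far: 4)
  step 7: ref 2 -> HIT, frames=[2,3,4] (faults so far: 4)
  step 8: ref 3 -> HIT, frames=[2,3,4] (faults so far: 4)
  step 9: ref 4 -> HIT, frames=[2,3,4] (faults so far: 4)
  step 10: ref 4 -> HIT, frames=[2,3,4] (faults so far: 4)
  step 11: ref 4 -> HIT, frames=[2,3,4] (faults so far: 4)
  step 12: ref 4 -> HIT, frames=[2,3,4] (faults so far: 4)
  step 13: ref 4 -> HIT, frames=[2,3,4] (faults so far: 4)
  step 14: ref 4 -> HIT, frames=[2,3,4] (faults so far: 4)
  Optimal total faults: 4

Answer: 6 5 4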